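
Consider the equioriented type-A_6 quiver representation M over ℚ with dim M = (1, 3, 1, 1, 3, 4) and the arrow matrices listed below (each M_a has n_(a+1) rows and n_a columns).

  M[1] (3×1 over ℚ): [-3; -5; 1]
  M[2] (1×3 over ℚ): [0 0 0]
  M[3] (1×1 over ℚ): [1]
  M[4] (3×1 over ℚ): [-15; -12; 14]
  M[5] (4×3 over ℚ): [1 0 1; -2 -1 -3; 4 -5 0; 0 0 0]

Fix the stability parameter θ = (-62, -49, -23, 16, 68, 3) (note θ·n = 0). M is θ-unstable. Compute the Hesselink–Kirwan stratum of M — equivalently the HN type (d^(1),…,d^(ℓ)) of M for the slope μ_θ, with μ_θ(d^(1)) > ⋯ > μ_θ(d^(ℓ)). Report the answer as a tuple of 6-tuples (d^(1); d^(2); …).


Barcode: M ≅ I[1,2], I[2,2]^2, I[3,6], I[5,6]^2, I[6,6]. HN layers by μ_θ (6 steps, strictly decreasing):
  μ^(1)=71/2; μ^(2)=16; μ^(3)=3; μ^(4)=-23; μ^(5)=-49; μ^(6)=-62

((0, 0, 0, 0, 3, 3); (0, 0, 0, 1, 0, 0); (0, 0, 0, 0, 0, 1); (0, 0, 1, 0, 0, 0); (0, 3, 0, 0, 0, 0); (1, 0, 0, 0, 0, 0))


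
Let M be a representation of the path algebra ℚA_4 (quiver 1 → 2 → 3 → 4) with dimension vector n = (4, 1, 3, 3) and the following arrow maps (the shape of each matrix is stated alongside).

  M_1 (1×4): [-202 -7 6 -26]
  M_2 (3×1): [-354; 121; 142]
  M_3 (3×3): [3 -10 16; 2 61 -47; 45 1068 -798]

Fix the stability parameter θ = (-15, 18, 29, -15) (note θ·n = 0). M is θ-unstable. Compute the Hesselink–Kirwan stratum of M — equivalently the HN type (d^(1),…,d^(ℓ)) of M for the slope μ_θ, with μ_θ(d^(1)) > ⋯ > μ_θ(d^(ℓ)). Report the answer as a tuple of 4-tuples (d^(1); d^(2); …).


Via rank(M_{q-1}∘⋯∘M_p): M ≅ I[1,1]^3, I[1,4], I[3,3], I[3,4], I[4,4].
μ_θ-semistable layers: μ^(1)=29; μ^(2)=32/3; μ^(3)=7; μ^(4)=-15

((0, 0, 1, 0); (0, 1, 1, 1); (0, 0, 1, 1); (4, 0, 0, 1))


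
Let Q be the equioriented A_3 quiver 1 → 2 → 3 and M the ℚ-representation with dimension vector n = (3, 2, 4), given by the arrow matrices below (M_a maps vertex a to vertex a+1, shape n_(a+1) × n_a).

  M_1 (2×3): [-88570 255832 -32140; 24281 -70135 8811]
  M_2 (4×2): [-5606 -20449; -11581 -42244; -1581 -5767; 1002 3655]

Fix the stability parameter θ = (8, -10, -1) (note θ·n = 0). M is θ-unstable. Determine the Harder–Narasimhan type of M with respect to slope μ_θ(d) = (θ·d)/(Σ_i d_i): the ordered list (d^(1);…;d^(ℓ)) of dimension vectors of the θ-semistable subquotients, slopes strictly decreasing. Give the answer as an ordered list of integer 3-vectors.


Via rank(M_{q-1}∘⋯∘M_p): M ≅ I[1,1], I[1,3]^2, I[3,3]^2.
μ_θ-semistable layers: μ^(1)=8; μ^(2)=-1

((1, 0, 0); (2, 2, 4))


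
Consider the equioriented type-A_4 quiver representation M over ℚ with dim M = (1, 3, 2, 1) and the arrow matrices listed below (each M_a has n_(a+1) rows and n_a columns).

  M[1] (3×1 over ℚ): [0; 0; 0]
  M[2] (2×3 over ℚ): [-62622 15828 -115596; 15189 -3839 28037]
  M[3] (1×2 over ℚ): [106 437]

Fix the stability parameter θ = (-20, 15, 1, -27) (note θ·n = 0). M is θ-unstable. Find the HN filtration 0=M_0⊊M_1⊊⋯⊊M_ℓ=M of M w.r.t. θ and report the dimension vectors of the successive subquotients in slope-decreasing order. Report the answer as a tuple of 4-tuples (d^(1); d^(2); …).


Via rank(M_{q-1}∘⋯∘M_p): M ≅ I[1,1], I[2,2], I[2,3], I[2,4].
μ_θ-semistable layers: μ^(1)=15; μ^(2)=8; μ^(3)=-11/3; μ^(4)=-20

((0, 1, 0, 0); (0, 1, 1, 0); (0, 1, 1, 1); (1, 0, 0, 0))


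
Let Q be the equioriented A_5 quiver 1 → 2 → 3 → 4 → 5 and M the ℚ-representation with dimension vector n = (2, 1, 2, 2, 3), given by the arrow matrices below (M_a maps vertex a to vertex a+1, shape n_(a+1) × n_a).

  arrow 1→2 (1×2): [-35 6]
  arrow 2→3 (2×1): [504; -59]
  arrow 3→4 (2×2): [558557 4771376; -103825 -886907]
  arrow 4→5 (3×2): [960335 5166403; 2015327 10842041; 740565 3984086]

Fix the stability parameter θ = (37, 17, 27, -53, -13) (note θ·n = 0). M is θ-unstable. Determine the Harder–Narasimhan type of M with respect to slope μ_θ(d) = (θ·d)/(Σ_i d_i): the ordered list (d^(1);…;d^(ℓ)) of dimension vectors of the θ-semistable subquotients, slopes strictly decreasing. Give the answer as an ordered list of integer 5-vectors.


Via rank(M_{q-1}∘⋯∘M_p): M ≅ I[1,1], I[1,5], I[3,5], I[5,5].
μ_θ-semistable layers: μ^(1)=37; μ^(2)=3; μ^(3)=-13

((1, 0, 0, 0, 0); (1, 1, 1, 1, 1); (0, 0, 1, 1, 2))


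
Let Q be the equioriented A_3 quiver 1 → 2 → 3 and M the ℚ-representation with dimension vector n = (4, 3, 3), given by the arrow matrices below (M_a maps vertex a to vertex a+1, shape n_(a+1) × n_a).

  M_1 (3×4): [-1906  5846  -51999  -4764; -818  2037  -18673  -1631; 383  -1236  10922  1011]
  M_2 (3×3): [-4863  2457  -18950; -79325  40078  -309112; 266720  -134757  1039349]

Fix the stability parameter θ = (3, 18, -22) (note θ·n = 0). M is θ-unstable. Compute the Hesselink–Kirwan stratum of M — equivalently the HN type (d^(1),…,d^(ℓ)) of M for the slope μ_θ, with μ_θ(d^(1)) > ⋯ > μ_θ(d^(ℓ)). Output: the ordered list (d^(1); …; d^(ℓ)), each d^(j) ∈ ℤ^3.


Via rank(M_{q-1}∘⋯∘M_p): M ≅ I[1,1], I[1,3]^3.
μ_θ-semistable layers: μ^(1)=3; μ^(2)=-1/3

((1, 0, 0); (3, 3, 3))


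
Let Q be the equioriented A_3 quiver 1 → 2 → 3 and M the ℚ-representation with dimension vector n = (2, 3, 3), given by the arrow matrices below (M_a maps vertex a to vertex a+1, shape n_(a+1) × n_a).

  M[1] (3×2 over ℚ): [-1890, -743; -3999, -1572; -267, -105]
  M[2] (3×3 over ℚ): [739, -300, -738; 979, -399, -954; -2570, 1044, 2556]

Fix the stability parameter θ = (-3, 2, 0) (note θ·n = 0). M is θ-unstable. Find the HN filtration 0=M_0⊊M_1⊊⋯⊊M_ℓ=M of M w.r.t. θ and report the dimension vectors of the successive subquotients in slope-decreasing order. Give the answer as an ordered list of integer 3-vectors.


Interval decomposition of M: I[1,3]^2, I[2,2], I[3,3].
HN type (ℓ=4): μ^(1)=2; μ^(2)=1; μ^(3)=0; μ^(4)=-3

((0, 1, 0); (0, 2, 2); (0, 0, 1); (2, 0, 0))


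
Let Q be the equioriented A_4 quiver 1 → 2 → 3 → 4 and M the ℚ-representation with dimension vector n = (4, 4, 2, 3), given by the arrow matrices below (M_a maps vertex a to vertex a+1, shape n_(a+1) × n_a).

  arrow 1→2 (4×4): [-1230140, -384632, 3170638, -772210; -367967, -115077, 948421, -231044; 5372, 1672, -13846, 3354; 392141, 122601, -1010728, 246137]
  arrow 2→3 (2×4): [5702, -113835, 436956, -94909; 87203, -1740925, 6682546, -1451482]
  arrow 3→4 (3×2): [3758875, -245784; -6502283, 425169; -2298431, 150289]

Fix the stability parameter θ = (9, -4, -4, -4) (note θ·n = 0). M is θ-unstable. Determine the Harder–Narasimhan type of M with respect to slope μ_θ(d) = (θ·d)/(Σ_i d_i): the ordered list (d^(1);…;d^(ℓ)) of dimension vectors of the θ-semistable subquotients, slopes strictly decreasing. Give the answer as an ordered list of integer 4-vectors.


Barcode: M ≅ I[1,1]^2, I[1,4]^2, I[2,2]^2, I[4,4]. HN layers by μ_θ (3 steps, strictly decreasing):
  μ^(1)=9; μ^(2)=-3/4; μ^(3)=-4

((2, 0, 0, 0); (2, 2, 2, 2); (0, 2, 0, 1))


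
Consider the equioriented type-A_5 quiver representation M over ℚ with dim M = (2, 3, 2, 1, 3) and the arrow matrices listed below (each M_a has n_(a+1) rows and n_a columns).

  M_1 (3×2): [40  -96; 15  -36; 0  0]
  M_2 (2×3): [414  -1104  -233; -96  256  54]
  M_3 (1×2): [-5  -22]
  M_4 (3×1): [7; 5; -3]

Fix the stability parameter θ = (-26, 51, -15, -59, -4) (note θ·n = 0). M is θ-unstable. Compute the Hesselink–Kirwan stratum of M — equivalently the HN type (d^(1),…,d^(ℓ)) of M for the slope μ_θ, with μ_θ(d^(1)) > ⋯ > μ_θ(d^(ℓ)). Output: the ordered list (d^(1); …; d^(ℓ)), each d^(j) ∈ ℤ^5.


Via rank(M_{q-1}∘⋯∘M_p): M ≅ I[1,1], I[1,2], I[2,3], I[2,5], I[5,5]^2.
μ_θ-semistable layers: μ^(1)=51; μ^(2)=18; μ^(3)=-4; μ^(4)=-23/3; μ^(5)=-26

((0, 1, 0, 0, 0); (0, 1, 1, 0, 0); (0, 0, 0, 0, 3); (0, 1, 1, 1, 0); (2, 0, 0, 0, 0))


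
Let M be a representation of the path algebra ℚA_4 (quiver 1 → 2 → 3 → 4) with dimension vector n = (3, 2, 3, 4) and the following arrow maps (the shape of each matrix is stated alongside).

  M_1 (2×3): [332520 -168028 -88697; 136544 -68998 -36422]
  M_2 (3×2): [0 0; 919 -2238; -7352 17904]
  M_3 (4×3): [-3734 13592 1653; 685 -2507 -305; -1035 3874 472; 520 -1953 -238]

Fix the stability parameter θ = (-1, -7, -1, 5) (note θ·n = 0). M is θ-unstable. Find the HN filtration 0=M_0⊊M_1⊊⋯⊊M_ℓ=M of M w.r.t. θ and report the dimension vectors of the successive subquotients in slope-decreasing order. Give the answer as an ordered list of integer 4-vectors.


Via rank(M_{q-1}∘⋯∘M_p): M ≅ I[1,1], I[1,2], I[1,4], I[3,4]^2, I[4,4].
μ_θ-semistable layers: μ^(1)=5; μ^(2)=-1; μ^(3)=-4

((0, 0, 0, 4); (1, 0, 3, 0); (2, 2, 0, 0))


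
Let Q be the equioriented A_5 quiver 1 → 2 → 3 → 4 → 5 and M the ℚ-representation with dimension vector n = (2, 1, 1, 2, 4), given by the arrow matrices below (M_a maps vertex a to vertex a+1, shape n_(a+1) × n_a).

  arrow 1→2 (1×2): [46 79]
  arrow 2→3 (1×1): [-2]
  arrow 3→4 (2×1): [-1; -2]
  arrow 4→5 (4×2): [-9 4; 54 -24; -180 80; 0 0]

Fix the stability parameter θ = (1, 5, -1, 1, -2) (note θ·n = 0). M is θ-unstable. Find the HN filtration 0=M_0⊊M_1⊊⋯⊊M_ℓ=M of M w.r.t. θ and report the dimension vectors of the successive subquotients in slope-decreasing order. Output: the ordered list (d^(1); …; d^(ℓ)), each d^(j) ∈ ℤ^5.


Via rank(M_{q-1}∘⋯∘M_p): M ≅ I[1,1], I[1,5], I[4,4], I[5,5]^3.
μ_θ-semistable layers: μ^(1)=1; μ^(2)=4/5; μ^(3)=-2

((1, 0, 0, 1, 0); (1, 1, 1, 1, 1); (0, 0, 0, 0, 3))


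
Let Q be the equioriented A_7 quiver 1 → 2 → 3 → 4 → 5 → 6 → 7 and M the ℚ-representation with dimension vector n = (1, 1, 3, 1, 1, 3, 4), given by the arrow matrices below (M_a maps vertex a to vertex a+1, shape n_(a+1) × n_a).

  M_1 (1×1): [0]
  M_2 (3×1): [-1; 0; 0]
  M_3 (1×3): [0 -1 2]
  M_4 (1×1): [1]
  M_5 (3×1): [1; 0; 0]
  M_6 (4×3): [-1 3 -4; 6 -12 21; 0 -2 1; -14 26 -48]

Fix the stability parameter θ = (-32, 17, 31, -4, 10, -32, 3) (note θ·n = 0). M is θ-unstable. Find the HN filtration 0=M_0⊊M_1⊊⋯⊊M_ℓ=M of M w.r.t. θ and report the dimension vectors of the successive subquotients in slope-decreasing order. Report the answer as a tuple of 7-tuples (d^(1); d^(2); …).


Via rank(M_{q-1}∘⋯∘M_p): M ≅ I[1,1], I[2,3], I[3,3], I[3,7], I[6,6], I[6,7], I[7,7]^2.
μ_θ-semistable layers: μ^(1)=31; μ^(2)=17; μ^(3)=3; μ^(4)=5/4; μ^(5)=-32

((0, 0, 2, 0, 0, 0, 0); (0, 1, 0, 0, 0, 0, 0); (0, 0, 0, 0, 0, 0, 4); (0, 0, 1, 1, 1, 1, 0); (1, 0, 0, 0, 0, 2, 0))


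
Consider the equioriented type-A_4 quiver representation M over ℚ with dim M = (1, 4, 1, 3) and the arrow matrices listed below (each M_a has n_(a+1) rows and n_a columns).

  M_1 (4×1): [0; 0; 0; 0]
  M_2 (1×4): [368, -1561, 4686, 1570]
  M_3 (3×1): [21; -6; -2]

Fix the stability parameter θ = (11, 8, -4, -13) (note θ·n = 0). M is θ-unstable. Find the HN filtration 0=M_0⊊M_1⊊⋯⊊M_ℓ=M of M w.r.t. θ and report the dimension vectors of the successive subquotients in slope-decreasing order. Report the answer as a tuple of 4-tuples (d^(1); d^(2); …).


Interval decomposition of M: I[1,1], I[2,2]^3, I[2,4], I[4,4]^2.
HN type (ℓ=4): μ^(1)=11; μ^(2)=8; μ^(3)=-3; μ^(4)=-13

((1, 0, 0, 0); (0, 3, 0, 0); (0, 1, 1, 1); (0, 0, 0, 2))


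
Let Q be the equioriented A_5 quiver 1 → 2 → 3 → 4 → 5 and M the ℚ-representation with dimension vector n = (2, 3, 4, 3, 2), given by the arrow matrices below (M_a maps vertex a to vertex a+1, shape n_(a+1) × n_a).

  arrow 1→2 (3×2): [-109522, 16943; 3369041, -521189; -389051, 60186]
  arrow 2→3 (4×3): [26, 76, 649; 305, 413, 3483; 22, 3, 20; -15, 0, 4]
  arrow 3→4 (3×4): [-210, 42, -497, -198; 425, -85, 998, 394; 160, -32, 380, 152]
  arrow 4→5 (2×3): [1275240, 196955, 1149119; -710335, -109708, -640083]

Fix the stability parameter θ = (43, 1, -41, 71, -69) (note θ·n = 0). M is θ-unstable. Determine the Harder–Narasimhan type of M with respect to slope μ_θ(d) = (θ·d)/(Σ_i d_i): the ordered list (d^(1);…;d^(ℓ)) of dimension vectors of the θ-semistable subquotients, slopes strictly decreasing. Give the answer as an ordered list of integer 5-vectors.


Via rank(M_{q-1}∘⋯∘M_p): M ≅ I[1,5]^2, I[2,3], I[3,3], I[4,4].
μ_θ-semistable layers: μ^(1)=71; μ^(2)=1; μ^(3)=-20; μ^(4)=-41

((0, 0, 0, 1, 0); (2, 2, 2, 2, 2); (0, 1, 1, 0, 0); (0, 0, 1, 0, 0))


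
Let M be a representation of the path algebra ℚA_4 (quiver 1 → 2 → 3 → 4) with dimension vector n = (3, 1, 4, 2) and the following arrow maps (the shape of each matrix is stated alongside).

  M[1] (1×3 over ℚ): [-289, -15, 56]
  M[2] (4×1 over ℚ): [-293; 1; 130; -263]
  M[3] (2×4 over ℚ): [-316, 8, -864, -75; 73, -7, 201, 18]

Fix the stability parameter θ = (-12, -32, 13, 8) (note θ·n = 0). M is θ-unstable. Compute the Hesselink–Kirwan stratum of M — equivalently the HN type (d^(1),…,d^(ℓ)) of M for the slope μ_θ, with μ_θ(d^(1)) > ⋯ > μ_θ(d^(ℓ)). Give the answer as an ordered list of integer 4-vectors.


Via rank(M_{q-1}∘⋯∘M_p): M ≅ I[1,1]^2, I[1,4], I[3,3]^2, I[3,4].
μ_θ-semistable layers: μ^(1)=13; μ^(2)=21/2; μ^(3)=-12; μ^(4)=-22

((0, 0, 2, 0); (0, 0, 2, 2); (2, 0, 0, 0); (1, 1, 0, 0))


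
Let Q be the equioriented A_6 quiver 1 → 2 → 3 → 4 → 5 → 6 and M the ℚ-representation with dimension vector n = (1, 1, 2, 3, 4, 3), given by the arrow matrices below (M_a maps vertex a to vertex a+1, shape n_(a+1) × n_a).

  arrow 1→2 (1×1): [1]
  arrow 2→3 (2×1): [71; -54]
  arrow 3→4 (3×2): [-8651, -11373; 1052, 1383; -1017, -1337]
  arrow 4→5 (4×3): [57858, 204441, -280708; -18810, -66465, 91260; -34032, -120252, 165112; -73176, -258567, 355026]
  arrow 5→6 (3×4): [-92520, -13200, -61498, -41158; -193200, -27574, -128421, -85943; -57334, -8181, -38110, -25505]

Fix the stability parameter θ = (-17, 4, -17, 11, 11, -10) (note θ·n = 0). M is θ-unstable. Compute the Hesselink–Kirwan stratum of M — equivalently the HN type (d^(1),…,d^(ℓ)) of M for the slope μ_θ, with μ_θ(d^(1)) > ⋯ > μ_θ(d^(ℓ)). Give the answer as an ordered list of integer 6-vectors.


Via rank(M_{q-1}∘⋯∘M_p): M ≅ I[1,4], I[3,6], I[4,6], I[5,5], I[5,6].
μ_θ-semistable layers: μ^(1)=11; μ^(2)=4; μ^(3)=1/2; μ^(4)=-13/2; μ^(5)=-17

((0, 0, 0, 1, 1, 0); (0, 0, 0, 2, 2, 2); (0, 0, 0, 0, 1, 1); (0, 1, 1, 0, 0, 0); (1, 0, 1, 0, 0, 0))


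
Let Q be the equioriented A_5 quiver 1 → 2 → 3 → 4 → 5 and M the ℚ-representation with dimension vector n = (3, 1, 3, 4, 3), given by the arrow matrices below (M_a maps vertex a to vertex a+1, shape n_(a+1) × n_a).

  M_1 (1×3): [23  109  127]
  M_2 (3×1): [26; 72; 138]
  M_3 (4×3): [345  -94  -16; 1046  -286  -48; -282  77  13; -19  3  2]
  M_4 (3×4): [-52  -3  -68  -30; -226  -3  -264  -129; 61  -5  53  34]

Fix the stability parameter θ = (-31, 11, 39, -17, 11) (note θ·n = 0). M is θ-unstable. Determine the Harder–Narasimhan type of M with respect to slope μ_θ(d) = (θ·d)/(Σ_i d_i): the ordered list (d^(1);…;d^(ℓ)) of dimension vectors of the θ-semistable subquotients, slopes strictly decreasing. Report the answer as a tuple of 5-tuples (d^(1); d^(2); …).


Interval decomposition of M: I[1,1]^2, I[1,5], I[3,5]^2, I[4,4].
HN type (ℓ=3): μ^(1)=11; μ^(2)=-17; μ^(3)=-31

((0, 1, 3, 3, 3); (0, 0, 0, 1, 0); (3, 0, 0, 0, 0))


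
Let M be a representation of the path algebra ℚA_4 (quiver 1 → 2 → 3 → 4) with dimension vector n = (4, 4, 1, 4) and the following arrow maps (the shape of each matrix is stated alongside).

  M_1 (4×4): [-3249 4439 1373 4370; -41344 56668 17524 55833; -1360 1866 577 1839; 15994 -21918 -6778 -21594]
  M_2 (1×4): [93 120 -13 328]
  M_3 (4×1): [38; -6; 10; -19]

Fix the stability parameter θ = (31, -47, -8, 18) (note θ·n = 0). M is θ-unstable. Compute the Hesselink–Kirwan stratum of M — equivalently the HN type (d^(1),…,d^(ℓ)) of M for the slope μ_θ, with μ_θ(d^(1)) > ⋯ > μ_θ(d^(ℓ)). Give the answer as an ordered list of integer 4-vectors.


Barcode: M ≅ I[1,1], I[1,2]^2, I[1,4], I[2,2], I[4,4]^3. HN layers by μ_θ (4 steps, strictly decreasing):
  μ^(1)=31; μ^(2)=18; μ^(3)=-8; μ^(4)=-47

((1, 0, 0, 0); (0, 0, 0, 4); (3, 3, 1, 0); (0, 1, 0, 0))


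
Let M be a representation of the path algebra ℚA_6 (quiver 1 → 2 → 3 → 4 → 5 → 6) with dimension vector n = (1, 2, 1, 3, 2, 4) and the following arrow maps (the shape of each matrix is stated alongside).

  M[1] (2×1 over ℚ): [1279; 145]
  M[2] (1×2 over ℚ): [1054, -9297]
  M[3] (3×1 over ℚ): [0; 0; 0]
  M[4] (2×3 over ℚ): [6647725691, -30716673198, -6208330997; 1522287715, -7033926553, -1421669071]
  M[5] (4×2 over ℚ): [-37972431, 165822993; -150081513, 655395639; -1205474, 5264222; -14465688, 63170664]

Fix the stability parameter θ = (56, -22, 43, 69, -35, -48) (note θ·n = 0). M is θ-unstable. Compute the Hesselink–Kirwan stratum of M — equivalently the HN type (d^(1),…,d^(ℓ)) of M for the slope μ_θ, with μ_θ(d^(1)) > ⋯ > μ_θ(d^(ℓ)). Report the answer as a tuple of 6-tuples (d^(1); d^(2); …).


Interval decomposition of M: I[1,3], I[2,2], I[4,4], I[4,5], I[4,6], I[6,6]^3.
HN type (ℓ=6): μ^(1)=69; μ^(2)=43; μ^(3)=17; μ^(4)=-14/3; μ^(5)=-22; μ^(6)=-48

((0, 0, 0, 1, 0, 0); (0, 0, 1, 0, 0, 0); (1, 1, 0, 1, 1, 0); (0, 0, 0, 1, 1, 1); (0, 1, 0, 0, 0, 0); (0, 0, 0, 0, 0, 3))


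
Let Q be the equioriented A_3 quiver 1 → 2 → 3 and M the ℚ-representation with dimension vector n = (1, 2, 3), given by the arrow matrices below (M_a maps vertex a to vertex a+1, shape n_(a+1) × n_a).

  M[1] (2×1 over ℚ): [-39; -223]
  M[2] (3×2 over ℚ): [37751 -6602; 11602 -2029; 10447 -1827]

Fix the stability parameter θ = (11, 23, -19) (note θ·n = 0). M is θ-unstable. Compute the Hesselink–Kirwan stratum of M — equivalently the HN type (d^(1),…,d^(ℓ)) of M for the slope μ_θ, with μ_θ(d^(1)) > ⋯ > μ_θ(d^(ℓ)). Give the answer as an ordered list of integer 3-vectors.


Barcode: M ≅ I[1,3], I[2,3], I[3,3]. HN layers by μ_θ (3 steps, strictly decreasing):
  μ^(1)=5; μ^(2)=2; μ^(3)=-19

((1, 1, 1); (0, 1, 1); (0, 0, 1))


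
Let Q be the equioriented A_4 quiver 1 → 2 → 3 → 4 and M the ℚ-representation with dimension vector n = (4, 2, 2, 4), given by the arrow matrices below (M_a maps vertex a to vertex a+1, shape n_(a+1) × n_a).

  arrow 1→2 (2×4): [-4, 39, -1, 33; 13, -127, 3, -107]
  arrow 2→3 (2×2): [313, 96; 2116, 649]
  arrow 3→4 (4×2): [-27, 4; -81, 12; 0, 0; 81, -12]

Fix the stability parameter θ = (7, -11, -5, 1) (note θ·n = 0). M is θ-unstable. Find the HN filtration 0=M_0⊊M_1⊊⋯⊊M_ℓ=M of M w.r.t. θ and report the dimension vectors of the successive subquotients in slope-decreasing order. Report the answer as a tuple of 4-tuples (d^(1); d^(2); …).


Via rank(M_{q-1}∘⋯∘M_p): M ≅ I[1,1]^2, I[1,3], I[1,4], I[4,4]^3.
μ_θ-semistable layers: μ^(1)=7; μ^(2)=1; μ^(3)=-3

((2, 0, 0, 0); (0, 0, 0, 4); (2, 2, 2, 0))


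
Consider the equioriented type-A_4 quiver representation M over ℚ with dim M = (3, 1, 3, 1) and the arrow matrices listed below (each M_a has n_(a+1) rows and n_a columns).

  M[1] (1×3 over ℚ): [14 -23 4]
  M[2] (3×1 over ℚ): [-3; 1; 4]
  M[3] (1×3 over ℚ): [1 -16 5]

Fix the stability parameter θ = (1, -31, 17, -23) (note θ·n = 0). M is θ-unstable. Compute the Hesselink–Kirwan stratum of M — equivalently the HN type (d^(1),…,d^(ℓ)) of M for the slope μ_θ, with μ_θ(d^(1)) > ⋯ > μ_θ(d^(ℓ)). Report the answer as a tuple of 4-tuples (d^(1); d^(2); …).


Interval decomposition of M: I[1,1]^2, I[1,4], I[3,3]^2.
HN type (ℓ=4): μ^(1)=17; μ^(2)=1; μ^(3)=-3; μ^(4)=-15

((0, 0, 2, 0); (2, 0, 0, 0); (0, 0, 1, 1); (1, 1, 0, 0))


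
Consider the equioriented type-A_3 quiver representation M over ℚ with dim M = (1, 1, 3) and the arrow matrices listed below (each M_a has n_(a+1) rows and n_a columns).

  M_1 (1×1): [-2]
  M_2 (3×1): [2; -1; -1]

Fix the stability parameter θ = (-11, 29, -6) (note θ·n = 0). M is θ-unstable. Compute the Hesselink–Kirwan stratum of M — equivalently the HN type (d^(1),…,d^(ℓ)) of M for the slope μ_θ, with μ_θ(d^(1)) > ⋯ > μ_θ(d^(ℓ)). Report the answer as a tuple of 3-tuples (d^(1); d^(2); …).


Via rank(M_{q-1}∘⋯∘M_p): M ≅ I[1,3], I[3,3]^2.
μ_θ-semistable layers: μ^(1)=23/2; μ^(2)=-6; μ^(3)=-11

((0, 1, 1); (0, 0, 2); (1, 0, 0))


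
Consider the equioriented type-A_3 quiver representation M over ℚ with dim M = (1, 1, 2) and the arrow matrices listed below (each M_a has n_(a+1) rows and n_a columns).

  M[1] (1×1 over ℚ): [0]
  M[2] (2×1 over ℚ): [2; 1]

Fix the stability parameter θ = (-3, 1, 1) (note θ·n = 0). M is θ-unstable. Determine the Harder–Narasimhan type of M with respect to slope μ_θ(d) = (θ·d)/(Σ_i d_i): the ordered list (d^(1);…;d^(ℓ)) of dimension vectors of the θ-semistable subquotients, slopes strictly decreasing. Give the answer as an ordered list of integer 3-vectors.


Barcode: M ≅ I[1,1], I[2,3], I[3,3]. HN layers by μ_θ (2 steps, strictly decreasing):
  μ^(1)=1; μ^(2)=-3

((0, 1, 2); (1, 0, 0))


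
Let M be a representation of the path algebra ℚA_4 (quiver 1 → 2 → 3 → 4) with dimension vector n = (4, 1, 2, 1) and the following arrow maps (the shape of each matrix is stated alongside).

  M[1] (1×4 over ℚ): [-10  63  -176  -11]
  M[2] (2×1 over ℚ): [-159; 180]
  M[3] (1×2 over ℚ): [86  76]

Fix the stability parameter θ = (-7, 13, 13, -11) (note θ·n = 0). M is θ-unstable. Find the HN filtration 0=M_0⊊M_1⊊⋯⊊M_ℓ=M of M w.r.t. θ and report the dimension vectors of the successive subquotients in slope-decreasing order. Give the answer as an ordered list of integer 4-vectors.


Interval decomposition of M: I[1,1]^3, I[1,4], I[3,3].
HN type (ℓ=3): μ^(1)=13; μ^(2)=5; μ^(3)=-7

((0, 0, 1, 0); (0, 1, 1, 1); (4, 0, 0, 0))


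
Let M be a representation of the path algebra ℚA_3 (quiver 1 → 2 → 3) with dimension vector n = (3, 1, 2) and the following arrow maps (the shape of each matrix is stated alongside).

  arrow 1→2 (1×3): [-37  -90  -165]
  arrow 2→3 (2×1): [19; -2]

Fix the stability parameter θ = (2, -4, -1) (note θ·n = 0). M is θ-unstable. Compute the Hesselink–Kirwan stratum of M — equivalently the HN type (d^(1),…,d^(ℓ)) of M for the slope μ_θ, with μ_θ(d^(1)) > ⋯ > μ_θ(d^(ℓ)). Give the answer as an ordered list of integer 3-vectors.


Interval decomposition of M: I[1,1]^2, I[1,3], I[3,3].
HN type (ℓ=2): μ^(1)=2; μ^(2)=-1

((2, 0, 0); (1, 1, 2))


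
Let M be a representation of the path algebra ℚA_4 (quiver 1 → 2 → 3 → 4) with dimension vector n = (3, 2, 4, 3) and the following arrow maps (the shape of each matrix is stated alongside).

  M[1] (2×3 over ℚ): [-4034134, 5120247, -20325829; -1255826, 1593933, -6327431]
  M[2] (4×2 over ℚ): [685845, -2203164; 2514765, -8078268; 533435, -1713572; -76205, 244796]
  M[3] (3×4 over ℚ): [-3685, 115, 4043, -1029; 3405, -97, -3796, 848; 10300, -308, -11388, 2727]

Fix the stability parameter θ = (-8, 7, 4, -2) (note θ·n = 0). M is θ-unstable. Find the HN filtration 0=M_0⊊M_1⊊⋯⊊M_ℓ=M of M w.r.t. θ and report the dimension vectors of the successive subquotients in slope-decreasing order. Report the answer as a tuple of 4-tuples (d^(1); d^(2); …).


Interval decomposition of M: I[1,1]^2, I[1,4], I[2,2], I[3,3], I[3,4]^2.
HN type (ℓ=5): μ^(1)=7; μ^(2)=4; μ^(3)=3; μ^(4)=1; μ^(5)=-8

((0, 1, 0, 0); (0, 0, 1, 0); (0, 1, 1, 1); (0, 0, 2, 2); (3, 0, 0, 0))


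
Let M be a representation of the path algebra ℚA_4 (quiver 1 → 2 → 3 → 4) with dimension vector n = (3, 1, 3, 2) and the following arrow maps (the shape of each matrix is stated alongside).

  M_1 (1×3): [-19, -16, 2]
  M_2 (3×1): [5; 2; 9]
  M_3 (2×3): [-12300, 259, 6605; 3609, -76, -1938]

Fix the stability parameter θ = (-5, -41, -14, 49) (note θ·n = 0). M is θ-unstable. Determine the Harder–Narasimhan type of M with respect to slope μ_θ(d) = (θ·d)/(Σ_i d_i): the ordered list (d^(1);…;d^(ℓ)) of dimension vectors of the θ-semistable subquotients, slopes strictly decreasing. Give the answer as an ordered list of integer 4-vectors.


Via rank(M_{q-1}∘⋯∘M_p): M ≅ I[1,1]^2, I[1,4], I[3,3], I[3,4].
μ_θ-semistable layers: μ^(1)=49; μ^(2)=-5; μ^(3)=-14; μ^(4)=-23

((0, 0, 0, 2); (2, 0, 0, 0); (0, 0, 3, 0); (1, 1, 0, 0))


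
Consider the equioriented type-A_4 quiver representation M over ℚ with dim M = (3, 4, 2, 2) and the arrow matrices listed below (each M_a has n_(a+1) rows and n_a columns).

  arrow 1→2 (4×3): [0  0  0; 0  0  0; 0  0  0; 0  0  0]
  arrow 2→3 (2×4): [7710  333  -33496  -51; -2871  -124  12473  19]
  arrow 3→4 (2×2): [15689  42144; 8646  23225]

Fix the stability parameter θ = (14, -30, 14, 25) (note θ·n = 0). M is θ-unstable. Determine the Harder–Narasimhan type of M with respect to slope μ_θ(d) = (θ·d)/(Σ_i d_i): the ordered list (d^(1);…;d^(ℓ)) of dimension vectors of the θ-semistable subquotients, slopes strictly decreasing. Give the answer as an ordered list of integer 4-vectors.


Barcode: M ≅ I[1,1]^3, I[2,2]^2, I[2,4]^2. HN layers by μ_θ (3 steps, strictly decreasing):
  μ^(1)=25; μ^(2)=14; μ^(3)=-30

((0, 0, 0, 2); (3, 0, 2, 0); (0, 4, 0, 0))


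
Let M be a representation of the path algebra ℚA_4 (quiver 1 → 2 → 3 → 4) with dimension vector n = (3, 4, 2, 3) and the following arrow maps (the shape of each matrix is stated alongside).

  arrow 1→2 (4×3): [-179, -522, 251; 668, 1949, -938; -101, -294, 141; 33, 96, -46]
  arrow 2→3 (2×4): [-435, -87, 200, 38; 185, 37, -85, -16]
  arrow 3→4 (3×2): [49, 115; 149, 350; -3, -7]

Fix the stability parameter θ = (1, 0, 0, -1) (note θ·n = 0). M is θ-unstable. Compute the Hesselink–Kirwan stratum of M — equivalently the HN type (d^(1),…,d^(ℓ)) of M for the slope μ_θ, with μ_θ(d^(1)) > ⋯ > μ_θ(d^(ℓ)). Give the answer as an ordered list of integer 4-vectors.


Interval decomposition of M: I[1,2], I[1,4]^2, I[2,2], I[4,4].
HN type (ℓ=3): μ^(1)=1/2; μ^(2)=0; μ^(3)=-1

((1, 1, 0, 0); (2, 3, 2, 2); (0, 0, 0, 1))


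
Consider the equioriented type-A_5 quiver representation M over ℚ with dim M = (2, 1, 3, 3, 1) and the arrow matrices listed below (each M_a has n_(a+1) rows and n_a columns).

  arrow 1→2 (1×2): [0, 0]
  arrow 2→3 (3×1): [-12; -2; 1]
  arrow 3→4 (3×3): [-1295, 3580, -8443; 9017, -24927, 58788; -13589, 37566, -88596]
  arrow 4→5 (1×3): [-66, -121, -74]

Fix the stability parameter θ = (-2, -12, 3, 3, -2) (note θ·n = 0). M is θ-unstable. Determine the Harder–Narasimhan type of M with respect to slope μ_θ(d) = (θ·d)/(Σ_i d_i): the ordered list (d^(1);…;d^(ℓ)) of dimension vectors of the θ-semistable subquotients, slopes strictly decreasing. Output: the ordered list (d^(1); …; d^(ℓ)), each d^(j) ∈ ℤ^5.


Via rank(M_{q-1}∘⋯∘M_p): M ≅ I[1,1]^2, I[2,4], I[3,4], I[3,5].
μ_θ-semistable layers: μ^(1)=3; μ^(2)=4/3; μ^(3)=-2; μ^(4)=-12

((0, 0, 2, 2, 0); (0, 0, 1, 1, 1); (2, 0, 0, 0, 0); (0, 1, 0, 0, 0))


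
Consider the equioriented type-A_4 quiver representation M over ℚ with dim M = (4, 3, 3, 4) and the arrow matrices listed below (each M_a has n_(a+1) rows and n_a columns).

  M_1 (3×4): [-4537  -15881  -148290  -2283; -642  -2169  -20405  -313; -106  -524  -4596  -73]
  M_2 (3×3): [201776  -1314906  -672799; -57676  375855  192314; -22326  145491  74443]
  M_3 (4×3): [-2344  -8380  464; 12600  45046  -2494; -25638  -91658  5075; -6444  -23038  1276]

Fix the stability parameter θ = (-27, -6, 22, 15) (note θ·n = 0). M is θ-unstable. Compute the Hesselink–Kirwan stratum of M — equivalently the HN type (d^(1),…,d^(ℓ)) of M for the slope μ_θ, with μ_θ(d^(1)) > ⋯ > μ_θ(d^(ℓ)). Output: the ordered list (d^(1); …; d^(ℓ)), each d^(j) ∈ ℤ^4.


Interval decomposition of M: I[1,1], I[1,3], I[1,4]^2, I[4,4]^2.
HN type (ℓ=5): μ^(1)=22; μ^(2)=37/2; μ^(3)=15; μ^(4)=-6; μ^(5)=-27

((0, 0, 1, 0); (0, 0, 2, 2); (0, 0, 0, 2); (0, 3, 0, 0); (4, 0, 0, 0))


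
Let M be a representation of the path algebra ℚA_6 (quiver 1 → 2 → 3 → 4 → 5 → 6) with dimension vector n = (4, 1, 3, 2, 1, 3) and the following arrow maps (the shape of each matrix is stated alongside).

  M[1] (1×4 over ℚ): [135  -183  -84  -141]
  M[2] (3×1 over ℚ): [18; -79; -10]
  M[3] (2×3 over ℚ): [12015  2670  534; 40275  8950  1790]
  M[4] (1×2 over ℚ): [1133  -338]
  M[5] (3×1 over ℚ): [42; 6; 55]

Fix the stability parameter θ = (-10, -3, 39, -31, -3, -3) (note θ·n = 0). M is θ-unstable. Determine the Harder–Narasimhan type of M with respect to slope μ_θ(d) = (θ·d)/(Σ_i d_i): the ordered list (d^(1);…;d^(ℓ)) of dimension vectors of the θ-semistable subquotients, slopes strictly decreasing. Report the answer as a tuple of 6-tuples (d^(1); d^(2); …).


Barcode: M ≅ I[1,1]^3, I[1,3], I[3,3], I[3,6], I[4,4], I[6,6]^2. HN layers by μ_θ (5 steps, strictly decreasing):
  μ^(1)=39; μ^(2)=1/2; μ^(3)=-3; μ^(4)=-10; μ^(5)=-31

((0, 0, 2, 0, 0, 0); (0, 0, 1, 1, 1, 1); (0, 1, 0, 0, 0, 2); (4, 0, 0, 0, 0, 0); (0, 0, 0, 1, 0, 0))


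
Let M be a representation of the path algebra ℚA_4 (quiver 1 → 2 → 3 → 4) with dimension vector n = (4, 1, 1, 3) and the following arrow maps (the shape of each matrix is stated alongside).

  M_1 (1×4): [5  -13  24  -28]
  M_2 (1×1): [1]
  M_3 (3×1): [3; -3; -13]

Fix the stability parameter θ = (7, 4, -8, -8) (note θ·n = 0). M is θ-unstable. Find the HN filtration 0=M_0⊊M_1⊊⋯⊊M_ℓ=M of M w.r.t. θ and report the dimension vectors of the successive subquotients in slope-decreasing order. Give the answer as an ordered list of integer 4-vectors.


Interval decomposition of M: I[1,1]^3, I[1,4], I[4,4]^2.
HN type (ℓ=3): μ^(1)=7; μ^(2)=-5/4; μ^(3)=-8

((3, 0, 0, 0); (1, 1, 1, 1); (0, 0, 0, 2))


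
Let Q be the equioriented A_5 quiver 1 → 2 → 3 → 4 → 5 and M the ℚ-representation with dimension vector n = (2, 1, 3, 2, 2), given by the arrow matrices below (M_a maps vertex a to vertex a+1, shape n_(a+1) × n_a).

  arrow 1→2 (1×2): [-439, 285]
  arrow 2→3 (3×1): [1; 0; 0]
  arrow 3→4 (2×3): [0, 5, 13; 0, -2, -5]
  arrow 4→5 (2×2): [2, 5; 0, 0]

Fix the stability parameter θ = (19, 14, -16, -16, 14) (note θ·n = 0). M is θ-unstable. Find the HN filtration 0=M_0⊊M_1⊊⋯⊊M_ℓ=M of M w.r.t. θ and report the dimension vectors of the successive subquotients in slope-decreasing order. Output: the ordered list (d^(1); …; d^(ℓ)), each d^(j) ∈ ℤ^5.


Interval decomposition of M: I[1,1], I[1,3], I[3,4], I[3,5], I[5,5].
HN type (ℓ=4): μ^(1)=19; μ^(2)=14; μ^(3)=17/3; μ^(4)=-16

((1, 0, 0, 0, 0); (0, 0, 0, 0, 2); (1, 1, 1, 0, 0); (0, 0, 2, 2, 0))


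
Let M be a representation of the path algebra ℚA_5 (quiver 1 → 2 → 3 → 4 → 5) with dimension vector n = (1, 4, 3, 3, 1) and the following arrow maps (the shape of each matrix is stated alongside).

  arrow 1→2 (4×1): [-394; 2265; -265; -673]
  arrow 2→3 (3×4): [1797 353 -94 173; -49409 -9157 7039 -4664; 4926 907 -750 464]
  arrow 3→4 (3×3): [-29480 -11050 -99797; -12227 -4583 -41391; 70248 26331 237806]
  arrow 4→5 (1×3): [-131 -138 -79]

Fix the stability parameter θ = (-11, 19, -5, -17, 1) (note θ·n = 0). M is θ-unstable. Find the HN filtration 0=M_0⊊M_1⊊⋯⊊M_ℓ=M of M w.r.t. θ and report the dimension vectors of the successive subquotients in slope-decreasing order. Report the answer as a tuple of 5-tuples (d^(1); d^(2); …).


Interval decomposition of M: I[1,5], I[2,2], I[2,4]^2.
HN type (ℓ=4): μ^(1)=19; μ^(2)=1; μ^(3)=-1; μ^(4)=-11

((0, 1, 0, 0, 0); (0, 0, 0, 0, 1); (0, 3, 3, 3, 0); (1, 0, 0, 0, 0))


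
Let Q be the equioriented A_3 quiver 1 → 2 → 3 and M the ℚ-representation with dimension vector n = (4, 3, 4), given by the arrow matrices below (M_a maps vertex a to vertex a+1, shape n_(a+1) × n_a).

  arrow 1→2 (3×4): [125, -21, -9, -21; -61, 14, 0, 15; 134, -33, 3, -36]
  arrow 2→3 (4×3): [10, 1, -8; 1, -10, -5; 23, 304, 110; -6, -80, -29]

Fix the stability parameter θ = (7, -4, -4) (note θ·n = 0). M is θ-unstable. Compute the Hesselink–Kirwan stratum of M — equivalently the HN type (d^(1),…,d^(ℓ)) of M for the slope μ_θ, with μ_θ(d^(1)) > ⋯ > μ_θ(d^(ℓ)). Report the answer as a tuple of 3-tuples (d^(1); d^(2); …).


Interval decomposition of M: I[1,1], I[1,3]^3, I[3,3].
HN type (ℓ=3): μ^(1)=7; μ^(2)=-1/3; μ^(3)=-4

((1, 0, 0); (3, 3, 3); (0, 0, 1))


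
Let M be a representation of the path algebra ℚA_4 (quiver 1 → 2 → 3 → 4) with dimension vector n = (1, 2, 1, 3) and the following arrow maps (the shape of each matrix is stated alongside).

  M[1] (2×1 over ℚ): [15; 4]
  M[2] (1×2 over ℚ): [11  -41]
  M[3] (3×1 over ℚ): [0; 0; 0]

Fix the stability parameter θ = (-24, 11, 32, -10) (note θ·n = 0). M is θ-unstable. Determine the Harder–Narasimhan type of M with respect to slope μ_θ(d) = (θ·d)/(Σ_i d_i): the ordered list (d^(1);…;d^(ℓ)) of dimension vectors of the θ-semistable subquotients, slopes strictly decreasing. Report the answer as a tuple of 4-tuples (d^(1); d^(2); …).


Via rank(M_{q-1}∘⋯∘M_p): M ≅ I[1,3], I[2,2], I[4,4]^3.
μ_θ-semistable layers: μ^(1)=32; μ^(2)=11; μ^(3)=-10; μ^(4)=-24

((0, 0, 1, 0); (0, 2, 0, 0); (0, 0, 0, 3); (1, 0, 0, 0))


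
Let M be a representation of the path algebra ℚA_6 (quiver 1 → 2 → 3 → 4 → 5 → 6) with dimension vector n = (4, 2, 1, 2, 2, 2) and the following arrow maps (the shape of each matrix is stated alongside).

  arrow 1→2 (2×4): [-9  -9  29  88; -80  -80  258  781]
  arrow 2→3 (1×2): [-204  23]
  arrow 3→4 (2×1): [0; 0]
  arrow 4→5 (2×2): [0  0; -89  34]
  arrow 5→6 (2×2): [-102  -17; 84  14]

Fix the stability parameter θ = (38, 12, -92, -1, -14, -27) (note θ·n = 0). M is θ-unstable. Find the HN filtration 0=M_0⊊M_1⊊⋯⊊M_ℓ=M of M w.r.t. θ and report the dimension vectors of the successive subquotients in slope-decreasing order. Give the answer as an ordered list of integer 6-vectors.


Via rank(M_{q-1}∘⋯∘M_p): M ≅ I[1,1]^2, I[1,2], I[1,3], I[4,4], I[4,6], I[5,5], I[6,6].
μ_θ-semistable layers: μ^(1)=38; μ^(2)=25; μ^(3)=-1; μ^(4)=-14; μ^(5)=-27

((2, 0, 0, 0, 0, 0); (1, 1, 0, 0, 0, 0); (0, 0, 0, 1, 0, 0); (1, 1, 1, 1, 2, 1); (0, 0, 0, 0, 0, 1))


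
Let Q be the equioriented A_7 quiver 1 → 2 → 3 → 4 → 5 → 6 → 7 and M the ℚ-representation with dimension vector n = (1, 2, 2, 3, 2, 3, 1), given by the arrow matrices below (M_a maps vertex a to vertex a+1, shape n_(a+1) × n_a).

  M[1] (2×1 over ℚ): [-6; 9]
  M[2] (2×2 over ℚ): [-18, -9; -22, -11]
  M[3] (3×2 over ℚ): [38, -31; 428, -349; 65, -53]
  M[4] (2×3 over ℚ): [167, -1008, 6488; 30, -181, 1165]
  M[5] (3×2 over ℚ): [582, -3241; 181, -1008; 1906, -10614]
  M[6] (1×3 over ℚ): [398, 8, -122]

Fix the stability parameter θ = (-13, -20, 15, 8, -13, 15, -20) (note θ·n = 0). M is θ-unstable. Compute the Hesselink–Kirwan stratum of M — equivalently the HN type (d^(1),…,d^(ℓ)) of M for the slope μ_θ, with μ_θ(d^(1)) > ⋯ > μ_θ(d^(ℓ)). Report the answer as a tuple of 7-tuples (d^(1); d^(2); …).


Via rank(M_{q-1}∘⋯∘M_p): M ≅ I[1,7], I[2,2], I[3,6], I[4,4], I[6,6].
μ_θ-semistable layers: μ^(1)=15; μ^(2)=8; μ^(3)=10/3; μ^(4)=1; μ^(5)=-33/2; μ^(6)=-20

((0, 0, 0, 0, 0, 2, 0); (0, 0, 0, 1, 0, 0, 0); (0, 0, 1, 1, 1, 0, 0); (0, 0, 1, 1, 1, 1, 1); (1, 1, 0, 0, 0, 0, 0); (0, 1, 0, 0, 0, 0, 0))


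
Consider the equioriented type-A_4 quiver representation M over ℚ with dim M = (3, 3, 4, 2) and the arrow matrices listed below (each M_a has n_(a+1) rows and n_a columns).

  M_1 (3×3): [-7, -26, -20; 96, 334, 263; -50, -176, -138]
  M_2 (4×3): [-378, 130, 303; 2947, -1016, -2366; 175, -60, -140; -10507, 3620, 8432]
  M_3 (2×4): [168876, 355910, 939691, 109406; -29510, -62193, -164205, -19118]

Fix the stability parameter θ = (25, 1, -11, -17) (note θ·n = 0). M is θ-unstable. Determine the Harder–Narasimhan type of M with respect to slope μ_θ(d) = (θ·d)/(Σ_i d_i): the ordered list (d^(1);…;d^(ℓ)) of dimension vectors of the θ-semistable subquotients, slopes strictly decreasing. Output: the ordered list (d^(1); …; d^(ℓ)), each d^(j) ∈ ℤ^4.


Barcode: M ≅ I[1,1], I[1,2], I[1,4], I[2,3], I[3,3], I[3,4]. HN layers by μ_θ (6 steps, strictly decreasing):
  μ^(1)=25; μ^(2)=13; μ^(3)=-1/2; μ^(4)=-5; μ^(5)=-11; μ^(6)=-14

((1, 0, 0, 0); (1, 1, 0, 0); (1, 1, 1, 1); (0, 1, 1, 0); (0, 0, 1, 0); (0, 0, 1, 1))


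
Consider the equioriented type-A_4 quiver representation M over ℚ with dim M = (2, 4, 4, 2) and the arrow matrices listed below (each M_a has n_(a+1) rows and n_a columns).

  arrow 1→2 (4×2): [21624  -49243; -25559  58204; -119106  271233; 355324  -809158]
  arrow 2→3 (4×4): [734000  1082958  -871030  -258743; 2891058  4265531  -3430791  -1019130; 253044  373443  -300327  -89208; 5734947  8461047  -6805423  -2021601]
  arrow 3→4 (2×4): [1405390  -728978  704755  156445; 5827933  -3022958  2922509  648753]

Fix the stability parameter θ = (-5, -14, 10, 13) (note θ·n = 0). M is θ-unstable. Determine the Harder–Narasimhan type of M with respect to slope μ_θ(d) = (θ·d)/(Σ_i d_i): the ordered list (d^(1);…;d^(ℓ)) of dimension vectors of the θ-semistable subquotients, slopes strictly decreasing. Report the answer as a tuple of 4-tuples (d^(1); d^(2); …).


Via rank(M_{q-1}∘⋯∘M_p): M ≅ I[1,3], I[1,4], I[2,2], I[2,4], I[3,3].
μ_θ-semistable layers: μ^(1)=13; μ^(2)=10; μ^(3)=-19/2; μ^(4)=-14

((0, 0, 0, 2); (0, 0, 4, 0); (2, 2, 0, 0); (0, 2, 0, 0))


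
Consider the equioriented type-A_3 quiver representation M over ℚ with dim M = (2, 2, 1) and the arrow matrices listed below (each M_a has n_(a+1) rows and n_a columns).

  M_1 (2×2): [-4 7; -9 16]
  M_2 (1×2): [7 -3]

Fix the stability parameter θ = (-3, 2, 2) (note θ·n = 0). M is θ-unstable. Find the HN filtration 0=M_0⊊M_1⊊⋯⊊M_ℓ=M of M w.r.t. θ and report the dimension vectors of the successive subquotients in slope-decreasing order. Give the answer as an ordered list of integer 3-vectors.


Barcode: M ≅ I[1,2], I[1,3]. HN layers by μ_θ (2 steps, strictly decreasing):
  μ^(1)=2; μ^(2)=-3

((0, 2, 1); (2, 0, 0))


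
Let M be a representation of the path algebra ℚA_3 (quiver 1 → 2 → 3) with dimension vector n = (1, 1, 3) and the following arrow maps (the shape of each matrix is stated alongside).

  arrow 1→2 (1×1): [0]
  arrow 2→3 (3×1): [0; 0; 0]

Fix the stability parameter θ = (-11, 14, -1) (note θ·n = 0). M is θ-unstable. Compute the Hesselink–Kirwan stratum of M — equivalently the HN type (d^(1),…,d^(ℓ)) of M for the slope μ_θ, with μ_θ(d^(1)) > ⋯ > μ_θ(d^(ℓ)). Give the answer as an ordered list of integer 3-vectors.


Via rank(M_{q-1}∘⋯∘M_p): M ≅ I[1,1], I[2,2], I[3,3]^3.
μ_θ-semistable layers: μ^(1)=14; μ^(2)=-1; μ^(3)=-11

((0, 1, 0); (0, 0, 3); (1, 0, 0))


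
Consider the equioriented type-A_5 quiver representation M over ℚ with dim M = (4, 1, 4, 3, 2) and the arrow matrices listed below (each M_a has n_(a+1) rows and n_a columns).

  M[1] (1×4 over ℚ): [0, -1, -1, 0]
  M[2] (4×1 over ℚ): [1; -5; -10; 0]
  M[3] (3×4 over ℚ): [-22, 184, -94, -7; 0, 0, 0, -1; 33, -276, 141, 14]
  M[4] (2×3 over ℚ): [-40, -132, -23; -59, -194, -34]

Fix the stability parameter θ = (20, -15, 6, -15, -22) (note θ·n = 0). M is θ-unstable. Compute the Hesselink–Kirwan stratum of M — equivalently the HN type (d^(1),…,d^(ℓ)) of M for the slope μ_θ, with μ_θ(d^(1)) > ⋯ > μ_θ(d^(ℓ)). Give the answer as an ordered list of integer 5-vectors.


Interval decomposition of M: I[1,1]^3, I[1,5], I[3,3]^2, I[3,5], I[4,4].
HN type (ℓ=5): μ^(1)=20; μ^(2)=6; μ^(3)=-26/5; μ^(4)=-31/3; μ^(5)=-15

((3, 0, 0, 0, 0); (0, 0, 2, 0, 0); (1, 1, 1, 1, 1); (0, 0, 1, 1, 1); (0, 0, 0, 1, 0))
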